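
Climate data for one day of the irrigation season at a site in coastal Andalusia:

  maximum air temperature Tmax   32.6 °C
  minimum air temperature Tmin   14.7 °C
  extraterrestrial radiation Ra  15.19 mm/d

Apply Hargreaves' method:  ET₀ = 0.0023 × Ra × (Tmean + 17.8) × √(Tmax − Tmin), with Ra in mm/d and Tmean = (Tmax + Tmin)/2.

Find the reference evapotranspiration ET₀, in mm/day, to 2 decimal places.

6.13 mm/day

Tmean = (32.6 + 14.7)/2 = 23.65 °C
ET₀ = 0.0023 × 15.19 × (23.65 + 17.8) × √17.9 = 0.0023 × 15.19 × 41.45 × 4.2308 = 6.1268 mm/d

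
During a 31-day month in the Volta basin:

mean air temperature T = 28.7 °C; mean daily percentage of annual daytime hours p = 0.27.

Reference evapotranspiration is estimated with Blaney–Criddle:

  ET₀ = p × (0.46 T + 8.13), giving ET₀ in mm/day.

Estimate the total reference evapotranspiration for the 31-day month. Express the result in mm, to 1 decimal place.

ET₀ = 0.27 × (0.46 × 28.7 + 8.13) = 0.27 × 21.332 = 5.7596 mm/d
Monthly total = 5.7596 × 31 = 178.548 mm

178.5 mm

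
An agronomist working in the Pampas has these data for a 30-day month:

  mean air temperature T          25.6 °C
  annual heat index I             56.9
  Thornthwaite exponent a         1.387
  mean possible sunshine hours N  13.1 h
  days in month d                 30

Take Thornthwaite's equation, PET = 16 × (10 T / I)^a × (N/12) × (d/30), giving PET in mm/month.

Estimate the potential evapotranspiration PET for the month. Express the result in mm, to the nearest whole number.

10T/I = 10 × 25.6 / 56.9 = 4.4991
(10T/I)^a = 4.4991^1.387 = 8.0517
Uncorrected PET = 16 × 8.0517 = 128.827 mm
Correction = (N/12)(d/30) = (13.1/12)(30/30) = 1.0917
PET = 128.827 × 1.0917 = 140.640 mm/month

141 mm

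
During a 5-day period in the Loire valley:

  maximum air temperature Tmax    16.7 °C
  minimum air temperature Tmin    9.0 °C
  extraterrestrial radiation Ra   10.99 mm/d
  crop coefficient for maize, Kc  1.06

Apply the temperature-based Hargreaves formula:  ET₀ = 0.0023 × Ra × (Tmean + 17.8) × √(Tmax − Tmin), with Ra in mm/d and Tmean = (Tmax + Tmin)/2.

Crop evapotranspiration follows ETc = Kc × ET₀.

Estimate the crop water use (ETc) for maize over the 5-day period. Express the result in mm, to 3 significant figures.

11.4 mm

Tmean = (16.7 + 9.0)/2 = 12.85 °C
ET₀ = 0.0023 × 10.99 × (12.85 + 17.8) × √7.7 = 0.0023 × 10.99 × 30.65 × 2.7749 = 2.1498 mm/d
ETc = Kc × ET₀ = 1.06 × 2.1498 = 2.2788 mm/d
Over 5 days: 2.2788 × 5 = 11.394 mm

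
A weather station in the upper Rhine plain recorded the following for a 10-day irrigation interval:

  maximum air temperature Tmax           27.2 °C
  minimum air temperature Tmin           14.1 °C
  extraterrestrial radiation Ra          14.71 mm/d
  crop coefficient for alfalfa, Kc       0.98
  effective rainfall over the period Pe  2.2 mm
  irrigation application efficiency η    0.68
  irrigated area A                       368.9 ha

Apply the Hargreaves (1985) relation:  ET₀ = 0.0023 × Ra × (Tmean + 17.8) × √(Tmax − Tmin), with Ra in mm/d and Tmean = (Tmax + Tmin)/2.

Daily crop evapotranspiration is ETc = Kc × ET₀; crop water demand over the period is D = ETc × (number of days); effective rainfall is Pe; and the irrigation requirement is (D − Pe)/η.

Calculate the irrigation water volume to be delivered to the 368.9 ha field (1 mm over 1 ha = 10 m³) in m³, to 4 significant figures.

238400 m³

Tmean = (27.2 + 14.1)/2 = 20.65 °C
ET₀ = 0.0023 × 14.71 × (20.65 + 17.8) × √13.1 = 0.0023 × 14.71 × 38.45 × 3.6194 = 4.7084 mm/d
ETc = Kc × ET₀ = 0.98 × 4.7084 = 4.6142 mm/d
Crop demand D = ETc × 10 d = 4.6142 × 10 = 46.142 mm
D − Pe = 46.142 − 2.2 = 43.942 mm
Gross irrigation = 43.942 / 0.68 = 64.621 mm
Volume = 64.621 mm × 368.9 ha × 10 = 238386.9 m³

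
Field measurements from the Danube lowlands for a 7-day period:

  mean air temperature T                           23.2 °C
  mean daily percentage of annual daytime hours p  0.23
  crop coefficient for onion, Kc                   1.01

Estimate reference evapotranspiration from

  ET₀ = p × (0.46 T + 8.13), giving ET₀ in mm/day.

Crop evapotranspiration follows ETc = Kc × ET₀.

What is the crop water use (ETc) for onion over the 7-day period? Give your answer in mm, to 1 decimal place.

30.6 mm

ET₀ = 0.23 × (0.46 × 23.2 + 8.13) = 0.23 × 18.802 = 4.3245 mm/d
ETc = Kc × ET₀ = 1.01 × 4.3245 = 4.3677 mm/d
Over 7 days: 4.3677 × 7 = 30.574 mm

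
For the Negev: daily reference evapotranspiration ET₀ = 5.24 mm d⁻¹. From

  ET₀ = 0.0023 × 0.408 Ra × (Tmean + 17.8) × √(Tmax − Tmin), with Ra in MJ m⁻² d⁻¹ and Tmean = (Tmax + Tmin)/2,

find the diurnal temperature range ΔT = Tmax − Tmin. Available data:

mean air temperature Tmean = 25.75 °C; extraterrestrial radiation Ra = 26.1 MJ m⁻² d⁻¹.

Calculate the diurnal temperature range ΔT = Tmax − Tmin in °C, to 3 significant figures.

24.1 °C

√ΔT = ET₀ / [0.0023 × 0.408 × Ra × (Tmean+17.8)] = 5.24 / (0.0023 × 10.6488 × 43.55) = 4.9126
ΔT = 4.9126² = 24.134 °C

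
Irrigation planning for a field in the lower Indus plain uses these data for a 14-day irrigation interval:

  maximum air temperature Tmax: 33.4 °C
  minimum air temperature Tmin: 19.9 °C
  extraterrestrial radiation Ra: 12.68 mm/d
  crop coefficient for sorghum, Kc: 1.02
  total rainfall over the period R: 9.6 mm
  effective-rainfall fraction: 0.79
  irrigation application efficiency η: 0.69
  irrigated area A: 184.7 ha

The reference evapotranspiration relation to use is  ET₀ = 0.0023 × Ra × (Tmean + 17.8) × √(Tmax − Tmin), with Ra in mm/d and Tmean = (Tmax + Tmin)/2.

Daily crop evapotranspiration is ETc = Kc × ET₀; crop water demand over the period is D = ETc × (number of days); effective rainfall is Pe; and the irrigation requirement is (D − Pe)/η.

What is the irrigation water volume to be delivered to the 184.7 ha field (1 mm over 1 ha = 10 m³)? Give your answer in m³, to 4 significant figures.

161800 m³

Tmean = (33.4 + 19.9)/2 = 26.65 °C
ET₀ = 0.0023 × 12.68 × (26.65 + 17.8) × √13.5 = 0.0023 × 12.68 × 44.45 × 3.6742 = 4.7630 mm/d
ETc = Kc × ET₀ = 1.02 × 4.7630 = 4.8583 mm/d
Crop demand D = ETc × 14 d = 4.8583 × 14 = 68.016 mm
Pe = 0.79 × 9.6 = 7.584 mm
D − Pe = 68.016 − 7.584 = 60.432 mm
Gross irrigation = 60.432 / 0.69 = 87.583 mm
Volume = 87.583 mm × 184.7 ha × 10 = 161765.8 m³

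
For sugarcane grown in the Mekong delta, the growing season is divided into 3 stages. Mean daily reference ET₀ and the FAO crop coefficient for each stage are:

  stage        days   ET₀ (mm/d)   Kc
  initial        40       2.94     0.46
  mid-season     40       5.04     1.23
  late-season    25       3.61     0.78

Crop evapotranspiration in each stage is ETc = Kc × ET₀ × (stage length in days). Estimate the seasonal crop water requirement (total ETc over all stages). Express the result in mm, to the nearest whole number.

372 mm

initial: 0.46 × 2.94 × 40 = 54.10 mm
mid-season: 1.23 × 5.04 × 40 = 247.97 mm
late-season: 0.78 × 3.61 × 25 = 70.40 mm
Seasonal total = 372.47 mm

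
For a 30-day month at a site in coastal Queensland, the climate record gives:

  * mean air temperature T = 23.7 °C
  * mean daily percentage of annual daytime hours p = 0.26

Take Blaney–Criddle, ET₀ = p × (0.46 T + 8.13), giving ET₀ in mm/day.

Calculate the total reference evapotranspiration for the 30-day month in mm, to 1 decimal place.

148.4 mm

ET₀ = 0.26 × (0.46 × 23.7 + 8.13) = 0.26 × 19.032 = 4.9483 mm/d
Monthly total = 4.9483 × 30 = 148.449 mm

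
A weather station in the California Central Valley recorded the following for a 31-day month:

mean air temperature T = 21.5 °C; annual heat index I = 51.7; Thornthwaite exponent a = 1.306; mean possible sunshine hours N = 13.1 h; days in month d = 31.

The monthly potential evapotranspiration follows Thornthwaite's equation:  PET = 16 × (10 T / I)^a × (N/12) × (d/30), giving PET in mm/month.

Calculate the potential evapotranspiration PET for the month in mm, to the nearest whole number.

10T/I = 10 × 21.5 / 51.7 = 4.1586
(10T/I)^a = 4.1586^1.306 = 6.4320
Uncorrected PET = 16 × 6.4320 = 102.912 mm
Correction = (N/12)(d/30) = (13.1/12)(31/30) = 1.1281
PET = 102.912 × 1.1281 = 116.095 mm/month

116 mm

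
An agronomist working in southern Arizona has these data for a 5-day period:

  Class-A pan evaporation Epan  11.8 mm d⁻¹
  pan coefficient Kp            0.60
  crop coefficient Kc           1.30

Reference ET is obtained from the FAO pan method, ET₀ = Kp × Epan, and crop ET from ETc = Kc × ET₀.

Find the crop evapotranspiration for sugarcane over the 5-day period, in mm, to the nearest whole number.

ET₀ = 0.60 × 11.8 = 7.0800 mm/d
ETc = Kc × ET₀ = 1.30 × 7.0800 = 9.2040 mm/d
Over 5 days: 9.2040 × 5 = 46.020 mm

46 mm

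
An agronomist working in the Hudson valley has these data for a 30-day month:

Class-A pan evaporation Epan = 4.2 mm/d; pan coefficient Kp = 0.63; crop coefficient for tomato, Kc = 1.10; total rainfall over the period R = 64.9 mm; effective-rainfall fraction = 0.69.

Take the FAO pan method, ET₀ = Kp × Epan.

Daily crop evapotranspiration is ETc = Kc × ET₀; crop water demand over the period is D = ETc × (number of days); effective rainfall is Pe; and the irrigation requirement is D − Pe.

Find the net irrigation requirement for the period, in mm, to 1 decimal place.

42.5 mm

ET₀ = 0.63 × 4.2 = 2.6460 mm/d
ETc = Kc × ET₀ = 1.10 × 2.6460 = 2.9106 mm/d
Crop demand D = ETc × 30 d = 2.9106 × 30 = 87.318 mm
Pe = 0.69 × 64.9 = 44.781 mm
D − Pe = 87.318 − 44.781 = 42.537 mm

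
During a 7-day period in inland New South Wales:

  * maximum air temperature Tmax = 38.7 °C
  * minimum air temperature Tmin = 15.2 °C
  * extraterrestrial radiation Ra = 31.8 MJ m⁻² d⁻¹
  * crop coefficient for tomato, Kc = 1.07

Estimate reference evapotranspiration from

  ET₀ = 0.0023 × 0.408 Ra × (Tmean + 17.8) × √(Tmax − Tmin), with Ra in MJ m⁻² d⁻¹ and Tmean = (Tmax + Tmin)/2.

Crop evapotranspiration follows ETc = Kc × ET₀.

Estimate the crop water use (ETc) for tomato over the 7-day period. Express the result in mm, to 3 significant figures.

Tmean = (38.7 + 15.2)/2 = 26.95 °C
0.408 Ra = 0.408 × 31.8 = 12.9744 mm/d equivalent
ET₀ = 0.0023 × 12.9744 × (26.95 + 17.8) × √23.5 = 0.0023 × 12.9744 × 44.75 × 4.8477 = 6.4736 mm/d
ETc = Kc × ET₀ = 1.07 × 6.4736 = 6.9268 mm/d
Over 7 days: 6.9268 × 7 = 48.488 mm

48.5 mm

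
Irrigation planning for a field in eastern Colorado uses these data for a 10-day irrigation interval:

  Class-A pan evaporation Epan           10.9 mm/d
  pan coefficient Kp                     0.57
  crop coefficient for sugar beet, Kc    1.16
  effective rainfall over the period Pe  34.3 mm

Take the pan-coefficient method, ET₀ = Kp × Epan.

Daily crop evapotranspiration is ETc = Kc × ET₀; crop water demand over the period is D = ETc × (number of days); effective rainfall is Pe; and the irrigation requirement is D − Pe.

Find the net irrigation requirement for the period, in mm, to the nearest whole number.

ET₀ = 0.57 × 10.9 = 6.2130 mm/d
ETc = Kc × ET₀ = 1.16 × 6.2130 = 7.2071 mm/d
Crop demand D = ETc × 10 d = 7.2071 × 10 = 72.071 mm
D − Pe = 72.071 − 34.3 = 37.771 mm

38 mm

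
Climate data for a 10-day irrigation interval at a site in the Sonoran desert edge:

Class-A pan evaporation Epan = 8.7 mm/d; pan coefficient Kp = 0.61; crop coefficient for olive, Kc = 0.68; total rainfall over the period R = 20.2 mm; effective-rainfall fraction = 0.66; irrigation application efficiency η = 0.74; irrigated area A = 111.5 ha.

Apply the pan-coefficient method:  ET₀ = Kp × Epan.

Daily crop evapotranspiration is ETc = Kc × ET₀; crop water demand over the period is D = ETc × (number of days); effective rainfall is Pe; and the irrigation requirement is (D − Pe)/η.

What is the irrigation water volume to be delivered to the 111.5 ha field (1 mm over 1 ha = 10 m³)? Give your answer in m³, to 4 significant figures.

ET₀ = 0.61 × 8.7 = 5.3070 mm/d
ETc = Kc × ET₀ = 0.68 × 5.3070 = 3.6088 mm/d
Crop demand D = ETc × 10 d = 3.6088 × 10 = 36.088 mm
Pe = 0.66 × 20.2 = 13.332 mm
D − Pe = 36.088 − 13.332 = 22.756 mm
Gross irrigation = 22.756 / 0.74 = 30.751 mm
Volume = 30.751 mm × 111.5 ha × 10 = 34287.4 m³

34290 m³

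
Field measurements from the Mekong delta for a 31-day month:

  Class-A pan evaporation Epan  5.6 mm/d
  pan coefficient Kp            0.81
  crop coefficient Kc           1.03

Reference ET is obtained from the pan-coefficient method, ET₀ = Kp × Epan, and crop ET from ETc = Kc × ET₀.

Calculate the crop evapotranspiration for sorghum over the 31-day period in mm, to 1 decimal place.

ET₀ = 0.81 × 5.6 = 4.5360 mm/d
ETc = Kc × ET₀ = 1.03 × 4.5360 = 4.6721 mm/d
Over 31 days: 4.6721 × 31 = 144.835 mm

144.8 mm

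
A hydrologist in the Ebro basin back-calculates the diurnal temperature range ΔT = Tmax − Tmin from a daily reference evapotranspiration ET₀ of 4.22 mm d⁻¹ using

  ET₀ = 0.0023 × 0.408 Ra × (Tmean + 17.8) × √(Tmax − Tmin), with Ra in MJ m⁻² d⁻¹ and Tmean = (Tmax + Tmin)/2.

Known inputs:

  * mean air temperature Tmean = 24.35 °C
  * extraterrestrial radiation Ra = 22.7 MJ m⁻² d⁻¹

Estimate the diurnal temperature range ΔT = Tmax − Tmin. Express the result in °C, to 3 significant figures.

22.1 °C

√ΔT = ET₀ / [0.0023 × 0.408 × Ra × (Tmean+17.8)] = 4.22 / (0.0023 × 9.2616 × 42.15) = 4.7000
ΔT = 4.7000² = 22.090 °C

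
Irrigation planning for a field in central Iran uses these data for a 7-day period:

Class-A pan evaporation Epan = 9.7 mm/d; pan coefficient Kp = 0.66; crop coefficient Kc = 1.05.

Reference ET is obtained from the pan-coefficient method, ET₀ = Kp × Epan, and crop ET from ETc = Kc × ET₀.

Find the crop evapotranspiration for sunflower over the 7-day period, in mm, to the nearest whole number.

47 mm

ET₀ = 0.66 × 9.7 = 6.4020 mm/d
ETc = Kc × ET₀ = 1.05 × 6.4020 = 6.7221 mm/d
Over 7 days: 6.7221 × 7 = 47.055 mm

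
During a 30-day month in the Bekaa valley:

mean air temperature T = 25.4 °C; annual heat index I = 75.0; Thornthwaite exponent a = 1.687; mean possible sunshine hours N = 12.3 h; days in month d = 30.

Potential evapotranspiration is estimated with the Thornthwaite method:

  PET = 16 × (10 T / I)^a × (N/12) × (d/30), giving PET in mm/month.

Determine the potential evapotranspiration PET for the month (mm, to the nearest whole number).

128 mm

10T/I = 10 × 25.4 / 75.0 = 3.3867
(10T/I)^a = 3.3867^1.687 = 7.8295
Uncorrected PET = 16 × 7.8295 = 125.272 mm
Correction = (N/12)(d/30) = (12.3/12)(30/30) = 1.0250
PET = 125.272 × 1.0250 = 128.404 mm/month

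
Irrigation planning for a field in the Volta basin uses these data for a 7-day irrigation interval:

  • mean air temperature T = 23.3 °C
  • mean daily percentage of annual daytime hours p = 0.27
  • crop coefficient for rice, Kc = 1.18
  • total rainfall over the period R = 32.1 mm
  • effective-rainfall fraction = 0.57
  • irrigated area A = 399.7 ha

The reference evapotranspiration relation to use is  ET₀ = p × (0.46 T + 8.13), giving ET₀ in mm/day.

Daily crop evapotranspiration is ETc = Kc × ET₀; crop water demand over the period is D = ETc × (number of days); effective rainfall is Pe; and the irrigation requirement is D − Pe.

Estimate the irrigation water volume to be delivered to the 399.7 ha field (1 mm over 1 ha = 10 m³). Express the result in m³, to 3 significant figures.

94900 m³

ET₀ = 0.27 × (0.46 × 23.3 + 8.13) = 0.27 × 18.848 = 5.0890 mm/d
ETc = Kc × ET₀ = 1.18 × 5.0890 = 6.0050 mm/d
Crop demand D = ETc × 7 d = 6.0050 × 7 = 42.035 mm
Pe = 0.57 × 32.1 = 18.297 mm
D − Pe = 42.035 − 18.297 = 23.738 mm
Volume = 23.738 mm × 399.7 ha × 10 = 94880.8 m³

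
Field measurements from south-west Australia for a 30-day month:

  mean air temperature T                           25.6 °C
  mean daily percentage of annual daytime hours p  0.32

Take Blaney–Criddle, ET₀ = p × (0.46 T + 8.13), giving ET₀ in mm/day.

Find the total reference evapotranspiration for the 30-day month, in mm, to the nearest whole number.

ET₀ = 0.32 × (0.46 × 25.6 + 8.13) = 0.32 × 19.906 = 6.3699 mm/d
Monthly total = 6.3699 × 30 = 191.097 mm

191 mm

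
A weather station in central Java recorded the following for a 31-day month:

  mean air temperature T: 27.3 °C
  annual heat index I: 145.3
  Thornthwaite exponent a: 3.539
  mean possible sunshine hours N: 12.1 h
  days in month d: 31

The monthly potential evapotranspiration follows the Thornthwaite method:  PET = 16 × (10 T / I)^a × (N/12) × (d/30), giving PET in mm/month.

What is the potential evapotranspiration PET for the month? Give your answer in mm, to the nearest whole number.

10T/I = 10 × 27.3 / 145.3 = 1.8789
(10T/I)^a = 1.8789^3.539 = 9.3185
Uncorrected PET = 16 × 9.3185 = 149.096 mm
Correction = (N/12)(d/30) = (12.1/12)(31/30) = 1.0419
PET = 149.096 × 1.0419 = 155.343 mm/month

155 mm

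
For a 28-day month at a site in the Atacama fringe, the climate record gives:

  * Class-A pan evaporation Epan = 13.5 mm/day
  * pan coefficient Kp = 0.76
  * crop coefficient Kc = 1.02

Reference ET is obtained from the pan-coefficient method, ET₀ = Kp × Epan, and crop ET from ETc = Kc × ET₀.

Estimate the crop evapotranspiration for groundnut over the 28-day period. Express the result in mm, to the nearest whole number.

293 mm

ET₀ = 0.76 × 13.5 = 10.2600 mm/d
ETc = Kc × ET₀ = 1.02 × 10.2600 = 10.4652 mm/d
Over 28 days: 10.4652 × 28 = 293.026 mm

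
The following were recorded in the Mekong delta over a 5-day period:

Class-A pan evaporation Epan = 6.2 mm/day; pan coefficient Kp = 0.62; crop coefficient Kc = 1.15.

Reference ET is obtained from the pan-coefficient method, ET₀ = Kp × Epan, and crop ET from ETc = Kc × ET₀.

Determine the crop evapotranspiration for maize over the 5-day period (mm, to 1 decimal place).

22.1 mm

ET₀ = 0.62 × 6.2 = 3.8440 mm/d
ETc = Kc × ET₀ = 1.15 × 3.8440 = 4.4206 mm/d
Over 5 days: 4.4206 × 5 = 22.103 mm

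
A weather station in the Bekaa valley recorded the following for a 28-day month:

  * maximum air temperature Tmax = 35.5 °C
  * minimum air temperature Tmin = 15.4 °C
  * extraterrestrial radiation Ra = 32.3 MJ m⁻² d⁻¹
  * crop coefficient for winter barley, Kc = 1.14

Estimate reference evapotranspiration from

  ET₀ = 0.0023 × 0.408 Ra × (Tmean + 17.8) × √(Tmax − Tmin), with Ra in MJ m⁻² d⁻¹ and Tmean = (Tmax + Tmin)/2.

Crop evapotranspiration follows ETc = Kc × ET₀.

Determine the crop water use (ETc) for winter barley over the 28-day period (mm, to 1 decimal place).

Tmean = (35.5 + 15.4)/2 = 25.45 °C
0.408 Ra = 0.408 × 32.3 = 13.1784 mm/d equivalent
ET₀ = 0.0023 × 13.1784 × (25.45 + 17.8) × √20.1 = 0.0023 × 13.1784 × 43.25 × 4.4833 = 5.8773 mm/d
ETc = Kc × ET₀ = 1.14 × 5.8773 = 6.7001 mm/d
Over 28 days: 6.7001 × 28 = 187.603 mm

187.6 mm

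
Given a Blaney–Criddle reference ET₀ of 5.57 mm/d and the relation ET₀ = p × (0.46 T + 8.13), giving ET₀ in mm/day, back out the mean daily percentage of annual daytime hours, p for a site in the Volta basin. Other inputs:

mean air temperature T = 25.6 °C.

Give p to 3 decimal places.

p = ET₀ / (0.46 T + 8.13) = 5.57 / (0.46 × 25.6 + 8.13) = 5.57 / 19.906 = 0.2798

0.280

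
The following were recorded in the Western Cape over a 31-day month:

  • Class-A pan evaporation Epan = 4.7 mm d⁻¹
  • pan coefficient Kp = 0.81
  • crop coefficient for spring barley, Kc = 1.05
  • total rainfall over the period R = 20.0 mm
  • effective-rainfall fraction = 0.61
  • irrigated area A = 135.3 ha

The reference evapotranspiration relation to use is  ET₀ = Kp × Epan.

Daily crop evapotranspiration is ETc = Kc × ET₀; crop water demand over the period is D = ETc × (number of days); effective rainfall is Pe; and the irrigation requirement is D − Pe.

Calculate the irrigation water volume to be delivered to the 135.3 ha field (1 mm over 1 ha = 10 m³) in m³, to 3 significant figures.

ET₀ = 0.81 × 4.7 = 3.8070 mm/d
ETc = Kc × ET₀ = 1.05 × 3.8070 = 3.9974 mm/d
Crop demand D = ETc × 31 d = 3.9974 × 31 = 123.919 mm
Pe = 0.61 × 20.0 = 12.200 mm
D − Pe = 123.919 − 12.200 = 111.719 mm
Volume = 111.719 mm × 135.3 ha × 10 = 151155.8 m³

151000 m³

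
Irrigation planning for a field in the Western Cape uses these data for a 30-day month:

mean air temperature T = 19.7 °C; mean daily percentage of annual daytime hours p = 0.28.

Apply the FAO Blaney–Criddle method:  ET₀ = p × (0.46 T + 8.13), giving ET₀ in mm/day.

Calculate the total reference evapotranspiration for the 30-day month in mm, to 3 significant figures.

144 mm

ET₀ = 0.28 × (0.46 × 19.7 + 8.13) = 0.28 × 17.192 = 4.8138 mm/d
Monthly total = 4.8138 × 30 = 144.414 mm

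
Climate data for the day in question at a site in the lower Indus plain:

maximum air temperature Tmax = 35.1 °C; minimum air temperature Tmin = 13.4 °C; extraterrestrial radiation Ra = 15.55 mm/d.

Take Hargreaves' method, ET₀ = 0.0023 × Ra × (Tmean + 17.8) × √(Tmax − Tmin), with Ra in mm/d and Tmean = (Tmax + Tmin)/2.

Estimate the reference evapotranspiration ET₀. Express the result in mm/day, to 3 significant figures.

7.01 mm/day

Tmean = (35.1 + 13.4)/2 = 24.25 °C
ET₀ = 0.0023 × 15.55 × (24.25 + 17.8) × √21.7 = 0.0023 × 15.55 × 42.05 × 4.6583 = 7.0057 mm/d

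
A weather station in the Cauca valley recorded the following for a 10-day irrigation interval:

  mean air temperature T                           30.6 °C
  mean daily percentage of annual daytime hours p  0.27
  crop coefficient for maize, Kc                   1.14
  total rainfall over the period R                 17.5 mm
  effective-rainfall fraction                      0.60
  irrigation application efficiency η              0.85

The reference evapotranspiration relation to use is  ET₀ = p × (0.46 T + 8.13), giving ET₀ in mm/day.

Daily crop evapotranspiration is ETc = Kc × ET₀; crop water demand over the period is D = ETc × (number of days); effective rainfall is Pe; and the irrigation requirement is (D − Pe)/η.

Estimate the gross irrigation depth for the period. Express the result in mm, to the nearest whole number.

68 mm

ET₀ = 0.27 × (0.46 × 30.6 + 8.13) = 0.27 × 22.206 = 5.9956 mm/d
ETc = Kc × ET₀ = 1.14 × 5.9956 = 6.8350 mm/d
Crop demand D = ETc × 10 d = 6.8350 × 10 = 68.350 mm
Pe = 0.60 × 17.5 = 10.500 mm
D − Pe = 68.350 − 10.500 = 57.850 mm
Gross irrigation = 57.850 / 0.85 = 68.059 mm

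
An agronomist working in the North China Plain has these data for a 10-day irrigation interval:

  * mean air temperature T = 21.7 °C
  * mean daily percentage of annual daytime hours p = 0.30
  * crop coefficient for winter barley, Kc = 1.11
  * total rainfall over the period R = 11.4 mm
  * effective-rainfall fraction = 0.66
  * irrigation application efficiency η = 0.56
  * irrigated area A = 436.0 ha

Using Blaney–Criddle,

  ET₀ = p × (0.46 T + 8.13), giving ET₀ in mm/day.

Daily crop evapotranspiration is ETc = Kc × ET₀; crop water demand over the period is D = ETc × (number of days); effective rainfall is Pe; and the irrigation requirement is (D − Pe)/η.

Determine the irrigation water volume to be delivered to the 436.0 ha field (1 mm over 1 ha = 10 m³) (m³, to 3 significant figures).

ET₀ = 0.30 × (0.46 × 21.7 + 8.13) = 0.30 × 18.112 = 5.4336 mm/d
ETc = Kc × ET₀ = 1.11 × 5.4336 = 6.0313 mm/d
Crop demand D = ETc × 10 d = 6.0313 × 10 = 60.313 mm
Pe = 0.66 × 11.4 = 7.524 mm
D − Pe = 60.313 − 7.524 = 52.789 mm
Gross irrigation = 52.789 / 0.56 = 94.266 mm
Volume = 94.266 mm × 436.0 ha × 10 = 410999.8 m³

411000 m³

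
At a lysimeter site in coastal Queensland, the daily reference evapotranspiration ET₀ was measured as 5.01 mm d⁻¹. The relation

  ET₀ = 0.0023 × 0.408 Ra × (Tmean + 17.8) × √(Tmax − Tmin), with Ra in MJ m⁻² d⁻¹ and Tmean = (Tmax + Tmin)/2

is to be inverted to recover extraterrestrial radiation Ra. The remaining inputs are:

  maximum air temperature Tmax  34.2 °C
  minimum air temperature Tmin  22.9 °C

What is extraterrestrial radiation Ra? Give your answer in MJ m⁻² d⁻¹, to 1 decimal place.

Tmean = (34.2+22.9)/2 = 28.55 °C; ΔT = 11.3
Ra = ET₀ / [0.0023 × 0.408 × (Tmean+17.8) × √ΔT]
   = 5.01 / (0.0023 × 0.408 × 46.35 × 3.3615) = 34.266 MJ m⁻² d⁻¹

34.3 MJ m⁻² d⁻¹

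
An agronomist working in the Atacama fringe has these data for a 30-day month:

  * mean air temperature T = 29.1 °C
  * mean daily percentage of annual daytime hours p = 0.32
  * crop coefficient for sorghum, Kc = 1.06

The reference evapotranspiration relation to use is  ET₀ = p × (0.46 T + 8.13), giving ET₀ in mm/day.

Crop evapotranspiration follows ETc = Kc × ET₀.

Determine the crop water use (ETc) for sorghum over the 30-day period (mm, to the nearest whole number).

219 mm

ET₀ = 0.32 × (0.46 × 29.1 + 8.13) = 0.32 × 21.516 = 6.8851 mm/d
ETc = Kc × ET₀ = 1.06 × 6.8851 = 7.2982 mm/d
Over 30 days: 7.2982 × 30 = 218.946 mm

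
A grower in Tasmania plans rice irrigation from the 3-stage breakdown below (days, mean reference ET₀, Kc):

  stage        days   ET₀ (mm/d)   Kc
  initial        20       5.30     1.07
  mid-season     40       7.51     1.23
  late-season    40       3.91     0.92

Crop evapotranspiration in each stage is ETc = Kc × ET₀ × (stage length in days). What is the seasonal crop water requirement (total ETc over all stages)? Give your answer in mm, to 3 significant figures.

initial: 1.07 × 5.30 × 20 = 113.42 mm
mid-season: 1.23 × 7.51 × 40 = 369.49 mm
late-season: 0.92 × 3.91 × 40 = 143.89 mm
Seasonal total = 626.80 mm

627 mm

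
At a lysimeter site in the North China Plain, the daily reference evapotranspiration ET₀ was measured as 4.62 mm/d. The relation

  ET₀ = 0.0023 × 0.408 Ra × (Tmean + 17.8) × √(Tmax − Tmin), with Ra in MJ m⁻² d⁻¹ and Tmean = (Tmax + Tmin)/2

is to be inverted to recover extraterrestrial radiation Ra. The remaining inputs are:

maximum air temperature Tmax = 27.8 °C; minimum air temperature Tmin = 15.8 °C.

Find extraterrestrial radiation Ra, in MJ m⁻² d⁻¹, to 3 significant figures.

35.9 MJ m⁻² d⁻¹

Tmean = (27.8+15.8)/2 = 21.80 °C; ΔT = 12.0
Ra = ET₀ / [0.0023 × 0.408 × (Tmean+17.8) × √ΔT]
   = 4.62 / (0.0023 × 0.408 × 39.60 × 3.4641) = 35.890 MJ m⁻² d⁻¹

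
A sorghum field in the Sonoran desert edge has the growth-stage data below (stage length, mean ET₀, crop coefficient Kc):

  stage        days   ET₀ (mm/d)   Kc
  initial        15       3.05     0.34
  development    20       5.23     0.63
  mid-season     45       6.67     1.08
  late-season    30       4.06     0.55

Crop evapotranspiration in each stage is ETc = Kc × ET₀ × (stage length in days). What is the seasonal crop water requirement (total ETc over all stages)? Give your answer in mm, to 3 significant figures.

initial: 0.34 × 3.05 × 15 = 15.56 mm
development: 0.63 × 5.23 × 20 = 65.90 mm
mid-season: 1.08 × 6.67 × 45 = 324.16 mm
late-season: 0.55 × 4.06 × 30 = 66.99 mm
Seasonal total = 472.61 mm

473 mm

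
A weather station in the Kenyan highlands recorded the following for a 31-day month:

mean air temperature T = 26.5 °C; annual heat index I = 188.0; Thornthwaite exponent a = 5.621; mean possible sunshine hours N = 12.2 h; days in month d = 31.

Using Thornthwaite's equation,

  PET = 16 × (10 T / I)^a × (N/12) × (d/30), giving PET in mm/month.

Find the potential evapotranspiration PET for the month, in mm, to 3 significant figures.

10T/I = 10 × 26.5 / 188.0 = 1.4096
(10T/I)^a = 1.4096^5.621 = 6.8876
Uncorrected PET = 16 × 6.8876 = 110.202 mm
Correction = (N/12)(d/30) = (12.2/12)(31/30) = 1.0506
PET = 110.202 × 1.0506 = 115.778 mm/month

116 mm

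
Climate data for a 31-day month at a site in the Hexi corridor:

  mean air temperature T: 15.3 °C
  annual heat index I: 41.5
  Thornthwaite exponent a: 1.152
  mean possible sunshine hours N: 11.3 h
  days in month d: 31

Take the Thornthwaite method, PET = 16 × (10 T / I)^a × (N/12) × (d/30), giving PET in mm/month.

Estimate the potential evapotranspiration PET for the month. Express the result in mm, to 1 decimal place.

10T/I = 10 × 15.3 / 41.5 = 3.6867
(10T/I)^a = 3.6867^1.152 = 4.4954
Uncorrected PET = 16 × 4.4954 = 71.926 mm
Correction = (N/12)(d/30) = (11.3/12)(31/30) = 0.9731
PET = 71.926 × 0.9731 = 69.991 mm/month

70.0 mm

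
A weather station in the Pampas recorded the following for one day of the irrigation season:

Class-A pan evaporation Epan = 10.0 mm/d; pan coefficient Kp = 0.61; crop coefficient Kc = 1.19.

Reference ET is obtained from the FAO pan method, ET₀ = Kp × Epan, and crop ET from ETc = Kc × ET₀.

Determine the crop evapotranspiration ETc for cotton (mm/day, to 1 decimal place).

ET₀ = 0.61 × 10.0 = 6.1000 mm/d
ETc = Kc × ET₀ = 1.19 × 6.1000 = 7.2590 mm/d

7.3 mm/day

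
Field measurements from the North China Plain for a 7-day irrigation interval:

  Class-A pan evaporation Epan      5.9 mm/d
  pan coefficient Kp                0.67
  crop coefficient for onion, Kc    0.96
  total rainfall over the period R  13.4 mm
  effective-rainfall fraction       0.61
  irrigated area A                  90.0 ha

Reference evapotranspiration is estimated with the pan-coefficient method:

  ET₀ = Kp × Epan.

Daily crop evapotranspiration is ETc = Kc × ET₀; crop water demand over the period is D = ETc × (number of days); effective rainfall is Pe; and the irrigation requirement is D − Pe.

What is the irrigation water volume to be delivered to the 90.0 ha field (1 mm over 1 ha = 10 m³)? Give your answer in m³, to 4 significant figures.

ET₀ = 0.67 × 5.9 = 3.9530 mm/d
ETc = Kc × ET₀ = 0.96 × 3.9530 = 3.7949 mm/d
Crop demand D = ETc × 7 d = 3.7949 × 7 = 26.564 mm
Pe = 0.61 × 13.4 = 8.174 mm
D − Pe = 26.564 − 8.174 = 18.390 mm
Volume = 18.390 mm × 90.0 ha × 10 = 16551.0 m³

16550 m³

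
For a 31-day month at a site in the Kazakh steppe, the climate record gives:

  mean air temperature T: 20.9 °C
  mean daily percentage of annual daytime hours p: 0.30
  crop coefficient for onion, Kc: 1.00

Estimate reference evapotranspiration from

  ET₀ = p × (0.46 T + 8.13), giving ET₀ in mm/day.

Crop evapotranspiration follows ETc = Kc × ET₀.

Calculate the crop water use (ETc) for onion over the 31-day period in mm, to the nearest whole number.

ET₀ = 0.30 × (0.46 × 20.9 + 8.13) = 0.30 × 17.744 = 5.3232 mm/d
ETc = Kc × ET₀ = 1.00 × 5.3232 = 5.3232 mm/d
Over 31 days: 5.3232 × 31 = 165.019 mm

165 mm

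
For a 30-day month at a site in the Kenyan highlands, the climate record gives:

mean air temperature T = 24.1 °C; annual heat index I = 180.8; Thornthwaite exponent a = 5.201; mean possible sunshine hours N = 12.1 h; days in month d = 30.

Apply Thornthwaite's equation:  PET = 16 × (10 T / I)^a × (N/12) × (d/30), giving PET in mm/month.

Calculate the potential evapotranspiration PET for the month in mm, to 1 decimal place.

71.9 mm

10T/I = 10 × 24.1 / 180.8 = 1.3330
(10T/I)^a = 1.3330^5.201 = 4.4590
Uncorrected PET = 16 × 4.4590 = 71.344 mm
Correction = (N/12)(d/30) = (12.1/12)(30/30) = 1.0083
PET = 71.344 × 1.0083 = 71.936 mm/month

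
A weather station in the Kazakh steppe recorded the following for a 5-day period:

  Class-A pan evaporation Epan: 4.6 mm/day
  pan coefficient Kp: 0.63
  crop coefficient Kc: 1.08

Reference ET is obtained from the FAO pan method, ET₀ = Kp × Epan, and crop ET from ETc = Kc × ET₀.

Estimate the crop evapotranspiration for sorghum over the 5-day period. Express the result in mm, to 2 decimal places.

15.65 mm

ET₀ = 0.63 × 4.6 = 2.8980 mm/d
ETc = Kc × ET₀ = 1.08 × 2.8980 = 3.1298 mm/d
Over 5 days: 3.1298 × 5 = 15.649 mm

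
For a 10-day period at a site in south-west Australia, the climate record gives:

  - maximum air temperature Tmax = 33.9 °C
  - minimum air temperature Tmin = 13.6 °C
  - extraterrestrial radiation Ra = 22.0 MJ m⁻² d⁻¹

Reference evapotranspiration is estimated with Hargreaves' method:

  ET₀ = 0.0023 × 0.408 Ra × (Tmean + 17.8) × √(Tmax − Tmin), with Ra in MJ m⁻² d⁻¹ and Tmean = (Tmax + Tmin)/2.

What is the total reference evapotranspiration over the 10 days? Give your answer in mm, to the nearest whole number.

39 mm

Tmean = (33.9 + 13.6)/2 = 23.75 °C
0.408 Ra = 0.408 × 22.0 = 8.9760 mm/d equivalent
ET₀ = 0.0023 × 8.9760 × (23.75 + 17.8) × √20.3 = 0.0023 × 8.9760 × 41.55 × 4.5056 = 3.8649 mm/d
Over 10 days: 3.8649 × 10 = 38.649 mm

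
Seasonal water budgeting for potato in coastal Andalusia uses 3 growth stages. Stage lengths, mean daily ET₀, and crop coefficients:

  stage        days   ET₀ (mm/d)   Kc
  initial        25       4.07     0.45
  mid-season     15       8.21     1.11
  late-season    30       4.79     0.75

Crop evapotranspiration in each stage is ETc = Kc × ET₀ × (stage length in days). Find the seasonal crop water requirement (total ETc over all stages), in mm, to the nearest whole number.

290 mm

initial: 0.45 × 4.07 × 25 = 45.79 mm
mid-season: 1.11 × 8.21 × 15 = 136.70 mm
late-season: 0.75 × 4.79 × 30 = 107.78 mm
Seasonal total = 290.27 mm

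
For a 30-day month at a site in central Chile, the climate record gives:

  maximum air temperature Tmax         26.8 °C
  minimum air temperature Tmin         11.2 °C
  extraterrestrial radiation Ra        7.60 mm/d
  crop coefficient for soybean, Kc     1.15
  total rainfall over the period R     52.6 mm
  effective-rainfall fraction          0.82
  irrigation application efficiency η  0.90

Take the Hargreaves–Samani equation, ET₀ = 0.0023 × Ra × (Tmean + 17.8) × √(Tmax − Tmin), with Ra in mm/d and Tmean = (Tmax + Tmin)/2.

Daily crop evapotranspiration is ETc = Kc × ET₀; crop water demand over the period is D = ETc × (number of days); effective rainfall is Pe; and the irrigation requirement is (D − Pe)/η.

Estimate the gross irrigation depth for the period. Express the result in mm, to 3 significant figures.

49.5 mm

Tmean = (26.8 + 11.2)/2 = 19.00 °C
ET₀ = 0.0023 × 7.60 × (19.00 + 17.8) × √15.6 = 0.0023 × 7.60 × 36.80 × 3.9497 = 2.5407 mm/d
ETc = Kc × ET₀ = 1.15 × 2.5407 = 2.9218 mm/d
Crop demand D = ETc × 30 d = 2.9218 × 30 = 87.654 mm
Pe = 0.82 × 52.6 = 43.132 mm
D − Pe = 87.654 − 43.132 = 44.522 mm
Gross irrigation = 44.522 / 0.90 = 49.469 mm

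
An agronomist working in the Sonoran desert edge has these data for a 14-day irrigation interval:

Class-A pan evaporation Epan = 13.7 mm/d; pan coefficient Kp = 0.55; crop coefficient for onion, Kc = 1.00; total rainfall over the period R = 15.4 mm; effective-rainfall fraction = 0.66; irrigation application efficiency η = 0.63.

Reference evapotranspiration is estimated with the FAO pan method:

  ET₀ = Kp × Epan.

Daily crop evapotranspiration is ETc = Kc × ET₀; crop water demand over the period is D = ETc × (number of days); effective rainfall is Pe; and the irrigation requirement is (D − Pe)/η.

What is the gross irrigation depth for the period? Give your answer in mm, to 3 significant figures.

ET₀ = 0.55 × 13.7 = 7.5350 mm/d
ETc = Kc × ET₀ = 1.00 × 7.5350 = 7.5350 mm/d
Crop demand D = ETc × 14 d = 7.5350 × 14 = 105.490 mm
Pe = 0.66 × 15.4 = 10.164 mm
D − Pe = 105.490 − 10.164 = 95.326 mm
Gross irrigation = 95.326 / 0.63 = 151.311 mm

151 mm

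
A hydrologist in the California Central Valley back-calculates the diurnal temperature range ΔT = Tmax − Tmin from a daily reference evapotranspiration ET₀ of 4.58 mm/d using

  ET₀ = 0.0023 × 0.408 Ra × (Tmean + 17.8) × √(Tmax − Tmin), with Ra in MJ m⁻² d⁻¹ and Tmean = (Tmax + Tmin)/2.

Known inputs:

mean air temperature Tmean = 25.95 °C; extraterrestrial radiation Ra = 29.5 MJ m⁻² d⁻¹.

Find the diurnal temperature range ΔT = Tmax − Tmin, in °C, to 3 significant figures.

√ΔT = ET₀ / [0.0023 × 0.408 × Ra × (Tmean+17.8)] = 4.58 / (0.0023 × 12.0360 × 43.75) = 3.7816
ΔT = 3.7816² = 14.300 °C

14.3 °C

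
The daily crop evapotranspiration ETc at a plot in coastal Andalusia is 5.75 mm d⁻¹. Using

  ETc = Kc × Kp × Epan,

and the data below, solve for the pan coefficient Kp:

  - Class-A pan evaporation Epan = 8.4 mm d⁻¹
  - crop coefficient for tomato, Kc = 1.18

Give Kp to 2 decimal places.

ETc = Kc × Kp × Epan  ⇒  Kp = ETc / (Kc × Epan)
Kp = 5.75 / (1.18 × 8.4) = 5.75 / 9.912 = 0.5801

0.58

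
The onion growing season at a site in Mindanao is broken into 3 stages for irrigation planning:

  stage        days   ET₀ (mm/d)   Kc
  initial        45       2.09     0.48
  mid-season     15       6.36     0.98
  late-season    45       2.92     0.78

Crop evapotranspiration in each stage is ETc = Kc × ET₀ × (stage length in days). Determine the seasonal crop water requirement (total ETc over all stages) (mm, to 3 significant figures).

241 mm

initial: 0.48 × 2.09 × 45 = 45.14 mm
mid-season: 0.98 × 6.36 × 15 = 93.49 mm
late-season: 0.78 × 2.92 × 45 = 102.49 mm
Seasonal total = 241.12 mm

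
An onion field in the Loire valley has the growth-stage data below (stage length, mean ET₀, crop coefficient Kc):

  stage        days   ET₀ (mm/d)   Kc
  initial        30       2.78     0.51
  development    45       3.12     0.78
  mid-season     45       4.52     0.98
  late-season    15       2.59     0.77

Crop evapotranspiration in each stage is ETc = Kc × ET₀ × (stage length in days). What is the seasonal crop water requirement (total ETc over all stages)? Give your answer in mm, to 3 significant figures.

381 mm

initial: 0.51 × 2.78 × 30 = 42.53 mm
development: 0.78 × 3.12 × 45 = 109.51 mm
mid-season: 0.98 × 4.52 × 45 = 199.33 mm
late-season: 0.77 × 2.59 × 15 = 29.91 mm
Seasonal total = 381.28 mm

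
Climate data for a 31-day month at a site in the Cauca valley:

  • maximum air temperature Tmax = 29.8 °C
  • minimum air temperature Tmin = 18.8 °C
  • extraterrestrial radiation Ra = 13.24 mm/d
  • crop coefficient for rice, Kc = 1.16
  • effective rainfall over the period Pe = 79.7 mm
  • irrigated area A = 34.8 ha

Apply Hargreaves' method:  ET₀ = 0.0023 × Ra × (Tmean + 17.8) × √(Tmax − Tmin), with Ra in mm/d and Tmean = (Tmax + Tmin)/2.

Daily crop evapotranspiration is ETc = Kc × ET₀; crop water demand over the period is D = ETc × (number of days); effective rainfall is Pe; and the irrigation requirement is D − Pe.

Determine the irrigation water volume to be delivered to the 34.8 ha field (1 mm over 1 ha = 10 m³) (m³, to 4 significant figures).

Tmean = (29.8 + 18.8)/2 = 24.30 °C
ET₀ = 0.0023 × 13.24 × (24.30 + 17.8) × √11.0 = 0.0023 × 13.24 × 42.10 × 3.3166 = 4.2520 mm/d
ETc = Kc × ET₀ = 1.16 × 4.2520 = 4.9323 mm/d
Crop demand D = ETc × 31 d = 4.9323 × 31 = 152.901 mm
D − Pe = 152.901 − 79.7 = 73.201 mm
Volume = 73.201 mm × 34.8 ha × 10 = 25473.9 m³

25470 m³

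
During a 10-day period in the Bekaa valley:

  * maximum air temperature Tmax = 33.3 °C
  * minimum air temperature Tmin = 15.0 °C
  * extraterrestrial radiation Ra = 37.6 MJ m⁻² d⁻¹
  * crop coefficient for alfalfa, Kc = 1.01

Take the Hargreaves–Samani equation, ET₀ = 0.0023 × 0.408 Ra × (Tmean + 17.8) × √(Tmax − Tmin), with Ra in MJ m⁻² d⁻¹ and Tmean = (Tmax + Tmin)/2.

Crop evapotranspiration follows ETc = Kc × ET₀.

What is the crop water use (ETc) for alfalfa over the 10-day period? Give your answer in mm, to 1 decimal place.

Tmean = (33.3 + 15.0)/2 = 24.15 °C
0.408 Ra = 0.408 × 37.6 = 15.3408 mm/d equivalent
ET₀ = 0.0023 × 15.3408 × (24.15 + 17.8) × √18.3 = 0.0023 × 15.3408 × 41.95 × 4.2778 = 6.3318 mm/d
ETc = Kc × ET₀ = 1.01 × 6.3318 = 6.3951 mm/d
Over 10 days: 6.3951 × 10 = 63.951 mm

64.0 mm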